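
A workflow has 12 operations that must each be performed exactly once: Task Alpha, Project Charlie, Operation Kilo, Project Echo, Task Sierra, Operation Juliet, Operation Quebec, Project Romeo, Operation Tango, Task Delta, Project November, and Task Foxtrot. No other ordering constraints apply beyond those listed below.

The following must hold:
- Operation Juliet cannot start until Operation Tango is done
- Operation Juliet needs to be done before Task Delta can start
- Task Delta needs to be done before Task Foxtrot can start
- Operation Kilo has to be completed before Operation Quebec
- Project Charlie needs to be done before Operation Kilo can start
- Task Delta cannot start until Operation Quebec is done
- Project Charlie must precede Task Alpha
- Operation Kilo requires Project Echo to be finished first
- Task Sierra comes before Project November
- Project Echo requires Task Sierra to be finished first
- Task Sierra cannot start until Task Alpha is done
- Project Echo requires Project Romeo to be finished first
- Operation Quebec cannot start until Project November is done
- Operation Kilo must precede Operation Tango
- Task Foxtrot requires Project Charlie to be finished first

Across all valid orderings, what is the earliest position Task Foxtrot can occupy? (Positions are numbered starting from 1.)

Working backwards through the constraints from Task Foxtrot, its full set of required predecessors is Task Alpha, Project Charlie, Operation Kilo, Project Echo, Task Sierra, Operation Juliet, Operation Quebec, Project Romeo, Operation Tango, Task Delta, Project November — 11 of them.
So at minimum 11 operations come before Task Foxtrot, putting Task Foxtrot no earlier than position 12. That position is achievable by scheduling exactly those predecessors first.

12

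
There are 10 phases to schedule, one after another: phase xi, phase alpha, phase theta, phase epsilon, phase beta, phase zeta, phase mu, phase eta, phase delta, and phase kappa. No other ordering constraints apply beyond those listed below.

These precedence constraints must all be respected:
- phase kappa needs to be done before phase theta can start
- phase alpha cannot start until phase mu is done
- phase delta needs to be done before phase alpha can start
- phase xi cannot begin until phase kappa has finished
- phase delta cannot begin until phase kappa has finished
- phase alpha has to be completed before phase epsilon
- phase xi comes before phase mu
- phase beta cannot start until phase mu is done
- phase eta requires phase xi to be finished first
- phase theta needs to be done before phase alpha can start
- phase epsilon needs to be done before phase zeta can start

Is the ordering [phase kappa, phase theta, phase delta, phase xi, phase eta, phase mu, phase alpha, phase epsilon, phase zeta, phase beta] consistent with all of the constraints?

Going through the constraints one by one, each required predecessor appears earlier in the sequence than its dependent — e.g. phase theta (position 2) is before phase alpha (position 7), as required.

Yes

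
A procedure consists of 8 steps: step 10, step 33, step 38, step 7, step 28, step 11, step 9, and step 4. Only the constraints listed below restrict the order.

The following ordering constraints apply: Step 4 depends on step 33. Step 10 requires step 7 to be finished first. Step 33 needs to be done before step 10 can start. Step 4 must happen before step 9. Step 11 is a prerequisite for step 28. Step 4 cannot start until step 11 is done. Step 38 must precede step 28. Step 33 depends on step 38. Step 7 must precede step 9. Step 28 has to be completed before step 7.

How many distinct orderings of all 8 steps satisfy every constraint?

2 steps have no prerequisites (step 38, step 11), so any of them could come first.
Enumerating by repeatedly choosing an available step (one whose prerequisites are all placed) gives 37 distinct complete orderings.

37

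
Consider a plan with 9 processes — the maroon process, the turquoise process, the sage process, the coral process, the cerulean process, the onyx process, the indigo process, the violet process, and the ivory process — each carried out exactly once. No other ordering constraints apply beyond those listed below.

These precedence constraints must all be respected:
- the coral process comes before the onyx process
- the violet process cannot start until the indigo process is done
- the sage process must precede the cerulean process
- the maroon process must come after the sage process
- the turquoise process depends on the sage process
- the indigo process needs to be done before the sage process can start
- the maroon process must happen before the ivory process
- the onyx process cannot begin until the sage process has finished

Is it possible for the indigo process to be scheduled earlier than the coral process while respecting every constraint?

No chain of constraints runs from the coral process to the indigo process, so the coral process is not required to come first.
That means at least one valid schedule has the indigo process before the coral process.

Yes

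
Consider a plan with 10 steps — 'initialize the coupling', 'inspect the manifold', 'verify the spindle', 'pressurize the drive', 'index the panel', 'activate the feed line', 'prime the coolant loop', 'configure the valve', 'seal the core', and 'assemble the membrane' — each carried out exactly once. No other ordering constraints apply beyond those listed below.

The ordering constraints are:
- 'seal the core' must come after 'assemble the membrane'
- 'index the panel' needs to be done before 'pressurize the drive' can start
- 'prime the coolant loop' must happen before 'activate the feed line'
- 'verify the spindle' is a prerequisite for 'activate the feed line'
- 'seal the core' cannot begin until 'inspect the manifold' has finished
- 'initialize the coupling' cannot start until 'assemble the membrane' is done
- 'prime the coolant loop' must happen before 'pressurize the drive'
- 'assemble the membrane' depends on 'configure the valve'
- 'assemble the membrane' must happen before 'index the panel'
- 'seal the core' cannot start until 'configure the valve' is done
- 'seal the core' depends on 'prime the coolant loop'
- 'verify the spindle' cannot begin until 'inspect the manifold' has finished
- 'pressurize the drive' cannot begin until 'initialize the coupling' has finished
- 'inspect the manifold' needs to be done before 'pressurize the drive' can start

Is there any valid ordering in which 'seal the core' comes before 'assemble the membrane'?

Following 'assemble the membrane' → 'seal the core', 'assemble the membrane' must precede 'seal the core' in every valid ordering.
Hence 'seal the core' can never be scheduled before 'assemble the membrane'.

No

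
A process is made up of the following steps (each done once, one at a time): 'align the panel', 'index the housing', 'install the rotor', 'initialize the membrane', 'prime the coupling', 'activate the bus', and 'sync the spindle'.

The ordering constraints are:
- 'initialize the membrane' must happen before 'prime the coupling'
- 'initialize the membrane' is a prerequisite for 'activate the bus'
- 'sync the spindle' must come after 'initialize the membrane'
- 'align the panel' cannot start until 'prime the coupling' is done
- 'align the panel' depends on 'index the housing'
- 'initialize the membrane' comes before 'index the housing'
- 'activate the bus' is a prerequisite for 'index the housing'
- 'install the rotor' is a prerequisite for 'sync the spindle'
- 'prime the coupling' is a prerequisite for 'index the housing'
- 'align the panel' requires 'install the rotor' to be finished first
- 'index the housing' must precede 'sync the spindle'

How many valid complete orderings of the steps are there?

The steps with no prerequisites are 'install the rotor', 'initialize the membrane'; any of them can be placed first.
Enumerating by repeatedly choosing an available step (one whose prerequisites are all placed) gives 20 distinct complete orderings.

20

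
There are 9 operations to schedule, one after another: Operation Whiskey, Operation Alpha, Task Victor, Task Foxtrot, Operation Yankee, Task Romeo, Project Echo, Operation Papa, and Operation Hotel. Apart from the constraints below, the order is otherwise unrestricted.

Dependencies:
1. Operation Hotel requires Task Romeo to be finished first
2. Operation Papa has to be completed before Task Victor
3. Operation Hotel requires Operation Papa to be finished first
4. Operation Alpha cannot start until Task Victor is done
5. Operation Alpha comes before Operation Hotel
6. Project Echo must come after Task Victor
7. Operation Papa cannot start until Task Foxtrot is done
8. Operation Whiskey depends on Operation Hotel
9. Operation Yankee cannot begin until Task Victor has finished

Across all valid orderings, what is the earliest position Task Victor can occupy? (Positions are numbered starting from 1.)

3

Working backwards through the constraints from Task Victor, its full set of required predecessors is Task Foxtrot, Operation Papa — 2 of them.
So at minimum 2 operations come before Task Victor, putting Task Victor no earlier than position 3. That position is achievable by scheduling exactly those predecessors first.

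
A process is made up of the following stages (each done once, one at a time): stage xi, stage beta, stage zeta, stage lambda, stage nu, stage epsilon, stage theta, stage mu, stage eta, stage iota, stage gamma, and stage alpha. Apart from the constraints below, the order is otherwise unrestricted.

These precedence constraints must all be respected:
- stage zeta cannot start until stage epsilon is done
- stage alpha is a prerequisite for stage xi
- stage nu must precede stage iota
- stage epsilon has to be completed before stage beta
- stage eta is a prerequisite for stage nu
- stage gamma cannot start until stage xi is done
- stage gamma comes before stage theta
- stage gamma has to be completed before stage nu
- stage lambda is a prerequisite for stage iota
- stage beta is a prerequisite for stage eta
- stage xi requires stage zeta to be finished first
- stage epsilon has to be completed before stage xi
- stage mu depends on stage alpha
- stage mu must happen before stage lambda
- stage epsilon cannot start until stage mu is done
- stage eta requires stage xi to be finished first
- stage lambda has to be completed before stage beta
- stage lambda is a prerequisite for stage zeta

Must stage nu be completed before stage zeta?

No

In fact the dependencies run the other way: stage zeta → stage xi → stage eta → stage nu.
So stage nu never precedes stage zeta.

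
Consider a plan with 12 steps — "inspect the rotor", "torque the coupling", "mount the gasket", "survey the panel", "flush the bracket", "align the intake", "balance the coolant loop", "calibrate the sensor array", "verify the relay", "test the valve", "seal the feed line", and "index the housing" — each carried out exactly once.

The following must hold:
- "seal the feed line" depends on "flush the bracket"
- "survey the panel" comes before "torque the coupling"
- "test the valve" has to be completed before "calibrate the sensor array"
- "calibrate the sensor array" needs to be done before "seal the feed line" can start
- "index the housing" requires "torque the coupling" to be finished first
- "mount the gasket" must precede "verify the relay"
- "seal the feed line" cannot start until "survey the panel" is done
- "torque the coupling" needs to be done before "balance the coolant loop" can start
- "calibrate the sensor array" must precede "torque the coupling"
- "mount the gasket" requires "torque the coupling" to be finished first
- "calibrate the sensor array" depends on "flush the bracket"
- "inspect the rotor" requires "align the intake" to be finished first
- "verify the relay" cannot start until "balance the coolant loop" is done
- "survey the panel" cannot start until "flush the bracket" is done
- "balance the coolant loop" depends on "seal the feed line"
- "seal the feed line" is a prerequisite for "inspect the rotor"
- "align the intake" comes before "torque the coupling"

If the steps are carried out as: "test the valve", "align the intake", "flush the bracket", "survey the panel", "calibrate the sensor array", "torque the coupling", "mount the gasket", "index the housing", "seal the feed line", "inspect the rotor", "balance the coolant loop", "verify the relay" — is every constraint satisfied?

Every stated constraint is respected: "align the intake" sits at position 2, ahead of "inspect the rotor" at position 10, and each of the other listed pairs likewise has the predecessor earlier in the sequence.

Yes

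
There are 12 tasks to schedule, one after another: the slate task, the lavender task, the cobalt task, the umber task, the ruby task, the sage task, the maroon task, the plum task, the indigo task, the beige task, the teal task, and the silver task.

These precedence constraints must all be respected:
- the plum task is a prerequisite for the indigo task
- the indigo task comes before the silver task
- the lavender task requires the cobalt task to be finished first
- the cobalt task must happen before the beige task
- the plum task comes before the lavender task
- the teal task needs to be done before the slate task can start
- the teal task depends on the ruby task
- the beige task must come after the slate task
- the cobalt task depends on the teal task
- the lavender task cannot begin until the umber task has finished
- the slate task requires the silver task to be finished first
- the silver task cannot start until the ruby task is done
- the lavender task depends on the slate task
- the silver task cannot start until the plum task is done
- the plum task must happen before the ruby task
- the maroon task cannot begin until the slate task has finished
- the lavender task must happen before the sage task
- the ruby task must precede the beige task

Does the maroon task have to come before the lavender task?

No

The maroon task and the lavender task are not related by any chain of constraints.
A valid ordering placing the lavender task before the maroon task exists, so the answer is no.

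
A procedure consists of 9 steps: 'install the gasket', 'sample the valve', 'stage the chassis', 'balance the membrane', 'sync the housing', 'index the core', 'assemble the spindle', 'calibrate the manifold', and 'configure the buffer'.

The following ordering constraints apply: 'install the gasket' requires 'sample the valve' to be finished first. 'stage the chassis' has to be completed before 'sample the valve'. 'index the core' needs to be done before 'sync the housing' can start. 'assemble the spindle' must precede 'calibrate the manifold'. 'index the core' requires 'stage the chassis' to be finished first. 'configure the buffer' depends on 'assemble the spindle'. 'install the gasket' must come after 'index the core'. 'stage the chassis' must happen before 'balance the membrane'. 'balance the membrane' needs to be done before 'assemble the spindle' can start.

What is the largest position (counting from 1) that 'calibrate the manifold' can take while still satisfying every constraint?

9

No constraint forces any step after 'calibrate the manifold', so it can be placed last, in position 9.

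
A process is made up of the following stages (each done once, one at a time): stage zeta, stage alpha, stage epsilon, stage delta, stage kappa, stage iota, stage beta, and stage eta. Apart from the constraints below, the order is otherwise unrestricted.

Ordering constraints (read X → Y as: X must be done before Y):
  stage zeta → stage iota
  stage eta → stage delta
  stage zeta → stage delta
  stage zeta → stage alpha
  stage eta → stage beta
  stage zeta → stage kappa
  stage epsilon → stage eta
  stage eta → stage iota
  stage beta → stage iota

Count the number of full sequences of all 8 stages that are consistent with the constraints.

300

The stages with no prerequisites are stage zeta, stage epsilon; any of them can be placed first.
Systematically extending each partial ordering one stage at a time and counting, there are 300 complete orderings.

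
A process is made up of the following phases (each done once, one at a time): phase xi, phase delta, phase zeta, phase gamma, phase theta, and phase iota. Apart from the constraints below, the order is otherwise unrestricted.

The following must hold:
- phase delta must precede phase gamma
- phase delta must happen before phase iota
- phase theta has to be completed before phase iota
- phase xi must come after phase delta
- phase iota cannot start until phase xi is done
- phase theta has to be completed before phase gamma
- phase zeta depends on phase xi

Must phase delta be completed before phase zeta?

Yes

Tracing the constraints gives a chain: phase delta → phase xi → phase zeta.
So phase delta must precede phase zeta in any valid ordering.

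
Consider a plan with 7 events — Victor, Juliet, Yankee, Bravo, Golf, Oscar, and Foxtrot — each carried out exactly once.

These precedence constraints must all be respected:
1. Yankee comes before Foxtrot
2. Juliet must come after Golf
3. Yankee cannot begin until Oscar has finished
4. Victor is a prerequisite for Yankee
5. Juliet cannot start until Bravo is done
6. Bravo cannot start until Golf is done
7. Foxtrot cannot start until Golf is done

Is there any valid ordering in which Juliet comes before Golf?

The constraints give a chain Golf → Juliet, which forces Golf before Juliet.
So no valid ordering can have Juliet before Golf.

No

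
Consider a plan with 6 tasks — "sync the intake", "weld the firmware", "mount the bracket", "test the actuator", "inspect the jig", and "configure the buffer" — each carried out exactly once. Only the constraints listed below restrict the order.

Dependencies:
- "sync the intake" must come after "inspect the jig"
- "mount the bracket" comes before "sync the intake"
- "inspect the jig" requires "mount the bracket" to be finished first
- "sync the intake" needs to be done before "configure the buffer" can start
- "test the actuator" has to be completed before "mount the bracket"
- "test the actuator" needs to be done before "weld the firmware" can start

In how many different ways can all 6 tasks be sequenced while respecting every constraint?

Only "test the actuator" has no prerequisites, so it must go first.
Counting all ways to extend the partial order to a total order gives 5.

5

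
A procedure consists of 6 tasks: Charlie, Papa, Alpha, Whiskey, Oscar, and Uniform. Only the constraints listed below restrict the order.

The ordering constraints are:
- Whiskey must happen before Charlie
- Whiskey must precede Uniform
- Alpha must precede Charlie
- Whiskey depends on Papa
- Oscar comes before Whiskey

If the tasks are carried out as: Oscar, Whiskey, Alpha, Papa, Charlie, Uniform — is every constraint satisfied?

No

Here Papa comes after Whiskey.
That contradicts the constraint that Papa must precede Whiskey.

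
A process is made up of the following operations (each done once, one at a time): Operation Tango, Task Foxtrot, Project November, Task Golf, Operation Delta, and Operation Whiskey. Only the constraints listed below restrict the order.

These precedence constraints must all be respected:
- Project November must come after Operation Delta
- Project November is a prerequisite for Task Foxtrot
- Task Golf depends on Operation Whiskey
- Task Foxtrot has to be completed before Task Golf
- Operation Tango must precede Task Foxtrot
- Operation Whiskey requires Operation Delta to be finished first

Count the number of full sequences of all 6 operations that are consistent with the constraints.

2 operations have no prerequisites (Operation Tango, Operation Delta), so any of them could come first.
Counting all ways to extend the partial order to a total order gives 11.

11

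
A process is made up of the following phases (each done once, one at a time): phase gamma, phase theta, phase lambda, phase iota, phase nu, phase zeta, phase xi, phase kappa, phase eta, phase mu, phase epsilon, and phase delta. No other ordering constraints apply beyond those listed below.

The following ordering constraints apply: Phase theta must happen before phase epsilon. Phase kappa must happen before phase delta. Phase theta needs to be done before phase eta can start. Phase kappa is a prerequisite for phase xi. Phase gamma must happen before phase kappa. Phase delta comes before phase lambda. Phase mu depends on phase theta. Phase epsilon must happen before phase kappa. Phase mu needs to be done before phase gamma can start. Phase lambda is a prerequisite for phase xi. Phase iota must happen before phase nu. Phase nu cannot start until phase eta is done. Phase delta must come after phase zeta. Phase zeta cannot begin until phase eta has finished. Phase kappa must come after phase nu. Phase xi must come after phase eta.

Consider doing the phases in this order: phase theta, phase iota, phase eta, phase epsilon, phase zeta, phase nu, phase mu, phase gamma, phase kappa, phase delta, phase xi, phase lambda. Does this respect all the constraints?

In the proposed order, phase xi appears before phase lambda.
That contradicts the constraint that phase lambda must precede phase xi.

No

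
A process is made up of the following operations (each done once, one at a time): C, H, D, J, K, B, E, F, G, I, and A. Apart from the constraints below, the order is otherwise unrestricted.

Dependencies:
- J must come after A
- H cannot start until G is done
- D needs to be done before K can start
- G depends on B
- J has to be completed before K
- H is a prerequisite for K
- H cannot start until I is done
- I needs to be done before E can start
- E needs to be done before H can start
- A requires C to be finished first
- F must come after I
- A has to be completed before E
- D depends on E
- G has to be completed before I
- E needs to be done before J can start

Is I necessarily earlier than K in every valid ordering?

Yes

Following the dependencies: I → H → K.
That forces I before K in every valid schedule.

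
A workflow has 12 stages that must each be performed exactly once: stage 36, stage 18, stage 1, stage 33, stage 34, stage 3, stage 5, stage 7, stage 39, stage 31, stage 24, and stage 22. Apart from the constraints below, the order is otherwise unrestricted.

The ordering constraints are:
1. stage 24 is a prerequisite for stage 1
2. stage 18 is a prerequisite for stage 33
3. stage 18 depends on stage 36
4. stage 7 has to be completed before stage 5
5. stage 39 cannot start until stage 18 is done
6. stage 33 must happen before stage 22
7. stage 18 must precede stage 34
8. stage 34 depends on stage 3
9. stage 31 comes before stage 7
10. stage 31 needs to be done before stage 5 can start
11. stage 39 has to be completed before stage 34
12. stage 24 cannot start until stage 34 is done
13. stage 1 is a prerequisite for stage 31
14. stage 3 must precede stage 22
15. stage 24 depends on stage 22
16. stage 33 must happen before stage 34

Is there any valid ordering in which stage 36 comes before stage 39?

Every valid ordering already has stage 36 before stage 39 (the constraints require it), so in particular at least one does.

Yes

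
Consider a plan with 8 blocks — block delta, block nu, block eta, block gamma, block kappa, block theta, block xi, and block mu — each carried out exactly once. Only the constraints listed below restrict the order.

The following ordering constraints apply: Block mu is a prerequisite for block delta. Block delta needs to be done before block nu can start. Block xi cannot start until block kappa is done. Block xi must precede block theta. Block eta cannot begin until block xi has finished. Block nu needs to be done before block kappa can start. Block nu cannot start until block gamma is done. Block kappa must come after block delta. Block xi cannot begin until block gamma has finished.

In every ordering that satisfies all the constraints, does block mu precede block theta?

Following the dependencies: block mu → block delta → block kappa → block xi → block theta.
That forces block mu before block theta in every valid schedule.

Yes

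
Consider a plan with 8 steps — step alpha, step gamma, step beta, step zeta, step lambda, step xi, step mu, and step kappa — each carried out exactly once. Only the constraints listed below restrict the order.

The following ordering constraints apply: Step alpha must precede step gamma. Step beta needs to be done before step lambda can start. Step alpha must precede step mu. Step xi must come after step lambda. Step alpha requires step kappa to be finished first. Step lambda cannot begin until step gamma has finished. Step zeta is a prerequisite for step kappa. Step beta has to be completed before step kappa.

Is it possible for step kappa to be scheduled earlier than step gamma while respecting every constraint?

Yes

The constraints force step kappa before step gamma, so yes — every valid ordering has step kappa earlier.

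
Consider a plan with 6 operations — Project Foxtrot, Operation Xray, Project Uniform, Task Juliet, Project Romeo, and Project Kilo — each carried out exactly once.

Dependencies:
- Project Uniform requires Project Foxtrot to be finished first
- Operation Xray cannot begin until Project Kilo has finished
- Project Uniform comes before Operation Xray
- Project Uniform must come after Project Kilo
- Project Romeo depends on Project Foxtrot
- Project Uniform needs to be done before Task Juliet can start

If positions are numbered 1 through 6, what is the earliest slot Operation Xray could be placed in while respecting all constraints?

The operations that are forced before Operation Xray, directly or transitively, are Project Foxtrot, Project Uniform, Project Kilo. That's 3 operations.
So at minimum 3 operations come before Operation Xray, putting Operation Xray no earlier than position 4. That position is achievable by scheduling exactly those predecessors first.

4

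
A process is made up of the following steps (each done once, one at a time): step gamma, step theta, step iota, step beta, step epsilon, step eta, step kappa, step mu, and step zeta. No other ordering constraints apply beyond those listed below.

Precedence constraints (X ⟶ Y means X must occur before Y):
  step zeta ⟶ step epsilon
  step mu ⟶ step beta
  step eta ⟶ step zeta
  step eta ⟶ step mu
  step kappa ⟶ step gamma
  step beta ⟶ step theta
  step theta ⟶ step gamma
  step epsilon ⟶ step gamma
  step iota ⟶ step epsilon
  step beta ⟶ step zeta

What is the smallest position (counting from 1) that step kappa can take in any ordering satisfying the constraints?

Nothing is required before step kappa; it can be the very first step.

1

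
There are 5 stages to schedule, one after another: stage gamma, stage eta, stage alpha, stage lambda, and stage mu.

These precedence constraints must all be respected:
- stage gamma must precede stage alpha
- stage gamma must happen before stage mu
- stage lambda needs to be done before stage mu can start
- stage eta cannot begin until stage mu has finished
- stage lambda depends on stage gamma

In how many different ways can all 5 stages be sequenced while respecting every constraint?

Only stage gamma has no prerequisites, so it must go first.
Counting all ways to extend the partial order to a total order gives 4.

4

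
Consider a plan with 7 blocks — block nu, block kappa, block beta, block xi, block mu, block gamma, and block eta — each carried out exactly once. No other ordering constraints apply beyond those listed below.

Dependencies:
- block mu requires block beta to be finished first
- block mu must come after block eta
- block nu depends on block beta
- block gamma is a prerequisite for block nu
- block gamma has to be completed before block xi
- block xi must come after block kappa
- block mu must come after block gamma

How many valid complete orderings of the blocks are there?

The blocks with no prerequisites are block kappa, block beta, block gamma, block eta; any of them can be placed first.
Enumerating by repeatedly choosing an available block (one whose prerequisites are all placed) gives 250 distinct complete orderings.

250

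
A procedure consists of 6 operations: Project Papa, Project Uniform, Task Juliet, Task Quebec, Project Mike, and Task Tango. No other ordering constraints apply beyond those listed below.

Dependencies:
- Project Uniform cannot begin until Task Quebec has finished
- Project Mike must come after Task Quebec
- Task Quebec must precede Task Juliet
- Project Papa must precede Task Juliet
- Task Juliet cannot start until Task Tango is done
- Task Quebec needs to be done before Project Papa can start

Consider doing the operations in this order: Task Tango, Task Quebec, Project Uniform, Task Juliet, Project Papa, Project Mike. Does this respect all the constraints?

No

The sequence places Task Juliet ahead of Project Papa.
Since Project Papa is required before Task Juliet, the ordering is invalid.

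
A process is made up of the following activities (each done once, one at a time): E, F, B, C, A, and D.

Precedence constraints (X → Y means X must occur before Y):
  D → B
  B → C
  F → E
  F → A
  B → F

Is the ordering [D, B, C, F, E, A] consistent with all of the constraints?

Going through the constraints one by one, each required predecessor appears earlier in the sequence than its dependent — e.g. B (position 2) is before F (position 4), as required.

Yes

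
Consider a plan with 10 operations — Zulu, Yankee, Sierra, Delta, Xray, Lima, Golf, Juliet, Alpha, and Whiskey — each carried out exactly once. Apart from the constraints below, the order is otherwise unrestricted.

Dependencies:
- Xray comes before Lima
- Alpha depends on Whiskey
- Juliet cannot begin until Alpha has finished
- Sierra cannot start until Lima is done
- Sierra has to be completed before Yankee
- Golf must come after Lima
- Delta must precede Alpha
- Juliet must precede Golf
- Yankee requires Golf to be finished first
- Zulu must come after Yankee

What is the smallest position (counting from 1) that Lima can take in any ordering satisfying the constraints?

2

The only operation forced before Lima (directly or transitively) is Xray.
With 1 mandatory predecessor, the earliest Lima can sit is position 1+1 = 2, and placing just that one first achieves it.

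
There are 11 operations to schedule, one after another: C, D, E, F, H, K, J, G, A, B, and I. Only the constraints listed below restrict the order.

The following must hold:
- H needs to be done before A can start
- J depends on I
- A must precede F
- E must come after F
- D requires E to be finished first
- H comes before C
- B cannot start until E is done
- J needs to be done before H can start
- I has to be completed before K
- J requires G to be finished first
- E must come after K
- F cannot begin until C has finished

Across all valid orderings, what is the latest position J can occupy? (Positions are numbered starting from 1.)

Following every chain forward from J, the operations that must come later are C, D, E, F, H, A, B — 7 of them.
So at least 7 operations follow J, putting J no later than position 4. That position is achievable by scheduling everything else first.

4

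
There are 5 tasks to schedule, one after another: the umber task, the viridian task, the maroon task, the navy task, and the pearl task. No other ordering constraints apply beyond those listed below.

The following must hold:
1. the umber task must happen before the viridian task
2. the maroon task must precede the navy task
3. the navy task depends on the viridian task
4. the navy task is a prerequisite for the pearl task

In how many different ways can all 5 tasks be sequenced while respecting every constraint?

3

The tasks with no prerequisites are the umber task, the maroon task; any of them can be placed first.
Systematically extending each partial ordering one task at a time and counting, there are 3 complete orderings.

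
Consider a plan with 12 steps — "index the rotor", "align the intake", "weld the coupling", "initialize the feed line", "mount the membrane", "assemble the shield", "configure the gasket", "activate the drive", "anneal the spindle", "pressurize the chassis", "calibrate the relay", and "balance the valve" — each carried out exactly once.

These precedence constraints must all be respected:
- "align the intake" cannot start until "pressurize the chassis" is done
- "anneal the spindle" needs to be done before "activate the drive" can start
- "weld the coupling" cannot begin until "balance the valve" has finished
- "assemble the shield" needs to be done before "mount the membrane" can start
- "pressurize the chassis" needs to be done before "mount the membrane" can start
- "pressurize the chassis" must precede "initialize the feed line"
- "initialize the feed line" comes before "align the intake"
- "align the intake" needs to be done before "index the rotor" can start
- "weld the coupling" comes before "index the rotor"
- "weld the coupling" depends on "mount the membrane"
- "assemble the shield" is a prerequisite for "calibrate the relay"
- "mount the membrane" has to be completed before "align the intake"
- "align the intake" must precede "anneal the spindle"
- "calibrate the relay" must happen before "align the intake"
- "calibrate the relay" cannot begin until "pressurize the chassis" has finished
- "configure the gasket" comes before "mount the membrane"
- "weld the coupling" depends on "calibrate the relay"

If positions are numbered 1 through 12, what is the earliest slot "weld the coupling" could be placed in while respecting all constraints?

Every step that must precede "weld the coupling" has to come before it. Tracing all chains that end at "weld the coupling", those steps are: "mount the membrane", "assemble the shield", "configure the gasket", "pressurize the chassis", "calibrate the relay", "balance the valve" — 6 in total.
So at minimum 6 steps come before "weld the coupling", putting "weld the coupling" no earlier than position 7. That position is achievable by scheduling exactly those predecessors first.

7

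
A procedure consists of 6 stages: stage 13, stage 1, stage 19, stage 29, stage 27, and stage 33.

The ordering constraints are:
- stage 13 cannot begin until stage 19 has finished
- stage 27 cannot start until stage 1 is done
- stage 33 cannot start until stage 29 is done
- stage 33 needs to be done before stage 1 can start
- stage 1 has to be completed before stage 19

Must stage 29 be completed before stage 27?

Yes

Tracing the constraints gives a chain: stage 29 → stage 33 → stage 1 → stage 27.
So stage 29 must precede stage 27 in any valid ordering.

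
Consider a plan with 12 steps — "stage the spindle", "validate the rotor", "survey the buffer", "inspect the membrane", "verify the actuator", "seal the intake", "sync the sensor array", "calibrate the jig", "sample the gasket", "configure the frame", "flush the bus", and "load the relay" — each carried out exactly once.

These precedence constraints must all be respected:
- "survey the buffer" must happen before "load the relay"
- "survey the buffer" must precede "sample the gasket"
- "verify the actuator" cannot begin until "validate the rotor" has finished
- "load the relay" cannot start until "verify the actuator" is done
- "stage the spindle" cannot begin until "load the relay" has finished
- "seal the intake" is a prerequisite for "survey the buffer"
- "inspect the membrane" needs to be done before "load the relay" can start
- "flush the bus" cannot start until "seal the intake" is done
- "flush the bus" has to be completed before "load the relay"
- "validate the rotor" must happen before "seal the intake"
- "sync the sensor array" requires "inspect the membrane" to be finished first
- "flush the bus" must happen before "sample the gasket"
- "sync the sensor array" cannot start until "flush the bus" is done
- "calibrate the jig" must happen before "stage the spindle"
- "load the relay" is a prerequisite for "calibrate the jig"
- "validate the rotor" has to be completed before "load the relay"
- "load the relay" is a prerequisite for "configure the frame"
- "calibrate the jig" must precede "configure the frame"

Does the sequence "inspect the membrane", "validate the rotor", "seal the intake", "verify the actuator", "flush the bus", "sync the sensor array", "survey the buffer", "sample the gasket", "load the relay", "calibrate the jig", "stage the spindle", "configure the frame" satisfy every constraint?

Yes

Going through the constraints one by one, each required predecessor appears earlier in the sequence than its dependent — e.g. "inspect the membrane" (position 1) is before "load the relay" (position 9), as required.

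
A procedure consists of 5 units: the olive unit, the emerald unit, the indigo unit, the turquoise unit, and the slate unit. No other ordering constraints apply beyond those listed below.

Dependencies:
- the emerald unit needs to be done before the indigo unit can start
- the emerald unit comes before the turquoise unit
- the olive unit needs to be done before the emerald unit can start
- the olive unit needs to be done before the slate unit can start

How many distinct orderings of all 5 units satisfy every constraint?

Only the olive unit has no prerequisites, so it must go first.
Enumerating by repeatedly choosing an available unit (one whose prerequisites are all placed) gives 8 distinct complete orderings.

8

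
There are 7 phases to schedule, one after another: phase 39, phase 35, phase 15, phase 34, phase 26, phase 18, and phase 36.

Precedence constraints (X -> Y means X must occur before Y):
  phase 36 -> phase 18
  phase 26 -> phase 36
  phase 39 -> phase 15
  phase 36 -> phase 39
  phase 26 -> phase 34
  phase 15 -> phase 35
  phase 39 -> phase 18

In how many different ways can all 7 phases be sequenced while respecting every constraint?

Phase 26 is the only phase with nothing required before it, so every ordering starts there.
Counting all ways to extend the partial order to a total order gives 18.

18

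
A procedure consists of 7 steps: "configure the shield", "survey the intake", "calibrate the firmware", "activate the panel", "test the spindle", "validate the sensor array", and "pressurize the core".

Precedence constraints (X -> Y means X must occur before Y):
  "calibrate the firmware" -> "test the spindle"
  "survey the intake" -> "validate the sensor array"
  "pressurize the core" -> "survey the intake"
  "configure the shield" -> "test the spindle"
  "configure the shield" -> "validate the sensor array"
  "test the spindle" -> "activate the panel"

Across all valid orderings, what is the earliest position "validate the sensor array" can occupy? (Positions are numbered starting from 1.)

4

The steps that are forced before "validate the sensor array", directly or transitively, are "configure the shield", "survey the intake", "pressurize the core". That's 3 steps.
With 3 mandatory predecessors, the earliest "validate the sensor array" can sit is position 3+1 = 4, and placing just those 3 first achieves it.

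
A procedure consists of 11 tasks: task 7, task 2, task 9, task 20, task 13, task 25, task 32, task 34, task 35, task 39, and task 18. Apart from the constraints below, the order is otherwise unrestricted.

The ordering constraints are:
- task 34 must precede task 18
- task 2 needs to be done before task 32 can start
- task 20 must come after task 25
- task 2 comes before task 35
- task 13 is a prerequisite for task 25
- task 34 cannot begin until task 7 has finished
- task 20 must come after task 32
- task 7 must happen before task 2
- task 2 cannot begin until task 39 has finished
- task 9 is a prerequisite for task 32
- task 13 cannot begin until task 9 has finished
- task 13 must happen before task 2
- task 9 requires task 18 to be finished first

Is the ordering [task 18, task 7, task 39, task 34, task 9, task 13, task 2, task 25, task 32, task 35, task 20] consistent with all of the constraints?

Here task 34 comes after task 18.
That contradicts the constraint that task 34 must precede task 18.

No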